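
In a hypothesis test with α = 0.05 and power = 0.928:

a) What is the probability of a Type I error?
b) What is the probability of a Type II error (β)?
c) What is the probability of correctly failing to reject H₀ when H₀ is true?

a) Type I error probability = α = 0.05
b) Power = P(reject H₀ | H₁ true) = 1 - β = 0.928, so Type II error probability = β = 1 - Power = 0.072
c) P(fail to reject H₀ | H₀ true) = 1 - α = 0.95

Answer: a) 0.05, b) 0.072, c) 0.95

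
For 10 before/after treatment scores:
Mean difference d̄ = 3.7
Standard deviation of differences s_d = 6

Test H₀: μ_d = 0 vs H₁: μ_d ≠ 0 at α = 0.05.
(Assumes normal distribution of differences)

df = n - 1 = 9
SE = s_d/√n = 6/√10 = 1.8974
t = d̄/SE = 3.7/1.8974 = 1.9500
Critical value: t_{0.025,9} = ±2.262
p-value ≈ 0.0830
Decision: fail to reject H₀

Answer: t = 1.9500, fail to reject H₀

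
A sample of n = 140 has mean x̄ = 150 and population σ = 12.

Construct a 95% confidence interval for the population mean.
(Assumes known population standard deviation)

Answer: (148.0122, 151.9878)

Derivation:
Confidence level: 95%, α = 0.05
z_0.025 = 1.960
SE = σ/√n = 12/√140 = 1.0142
Margin of error = 1.960 × 1.0142 = 1.9878
CI: x̄ ± margin = 150 ± 1.9878
CI: (148.0122, 151.9878)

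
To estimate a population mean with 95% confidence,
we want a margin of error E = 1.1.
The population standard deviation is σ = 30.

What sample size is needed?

Answer: n = 2858

Derivation:
z_0.025 = 1.960
n = (z×σ/E)² = (1.960×30/1.1)²
n = 2857.3884
Round up: n = 2858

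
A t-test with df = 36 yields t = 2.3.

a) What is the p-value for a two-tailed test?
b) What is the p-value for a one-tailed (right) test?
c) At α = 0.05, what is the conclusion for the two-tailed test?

Answer: a) 0.0274, b) 0.0137, c) reject H₀

Derivation:
Using t-distribution with df = 36:
a) Two-tailed: p = 2×P(T > 2.3) = 0.0274
b) One-tailed: p = P(T > 2.3) = 0.0137
c) 0.0274 < 0.05, reject H₀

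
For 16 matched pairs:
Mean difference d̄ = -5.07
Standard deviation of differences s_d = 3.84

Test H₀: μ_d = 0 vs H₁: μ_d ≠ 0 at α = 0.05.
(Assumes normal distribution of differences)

Answer: t = -5.2813, reject H₀

Derivation:
df = n - 1 = 15
SE = s_d/√n = 3.84/√16 = 0.9600
t = d̄/SE = -5.07/0.9600 = -5.2813
Critical value: t_{0.025,15} = ±2.131
p-value ≈ 0.0001
Decision: reject H₀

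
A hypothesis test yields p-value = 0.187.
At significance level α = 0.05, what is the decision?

Compare p-value to α:
0.187 ≥ 0.05
Decision: fail to reject H₀

Answer: fail to reject H₀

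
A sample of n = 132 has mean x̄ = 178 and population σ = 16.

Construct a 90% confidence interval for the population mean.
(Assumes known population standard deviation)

Answer: (175.7092, 180.2908)

Derivation:
Confidence level: 90%, α = 0.1
z_0.05 = 1.645
SE = σ/√n = 16/√132 = 1.3926
Margin of error = 1.645 × 1.3926 = 2.2908
CI: x̄ ± margin = 178 ± 2.2908
CI: (175.7092, 180.2908)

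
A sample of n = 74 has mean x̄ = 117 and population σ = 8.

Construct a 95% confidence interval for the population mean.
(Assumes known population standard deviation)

Confidence level: 95%, α = 0.05
z_0.025 = 1.960
SE = σ/√n = 8/√74 = 0.9300
Margin of error = 1.960 × 0.9300 = 1.8228
CI: x̄ ± margin = 117 ± 1.8228
CI: (115.1772, 118.8228)

Answer: (115.1772, 118.8228)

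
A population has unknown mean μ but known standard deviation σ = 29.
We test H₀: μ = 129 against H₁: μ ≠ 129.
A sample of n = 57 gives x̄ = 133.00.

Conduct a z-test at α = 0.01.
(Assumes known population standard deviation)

Answer: z = 1.0414, fail to reject H₀

Derivation:
Standard error: SE = σ/√n = 29/√57 = 3.8411
z-statistic: z = (x̄ - μ₀)/SE = (133.00 - 129)/3.8411 = 1.0414
Critical value: ±2.576
p-value = 0.2977
Decision: fail to reject H₀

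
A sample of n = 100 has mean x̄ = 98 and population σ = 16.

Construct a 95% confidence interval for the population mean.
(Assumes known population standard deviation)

Confidence level: 95%, α = 0.05
z_0.025 = 1.960
SE = σ/√n = 16/√100 = 1.6000
Margin of error = 1.960 × 1.6000 = 3.1360
CI: x̄ ± margin = 98 ± 3.1360
CI: (94.8640, 101.1360)

Answer: (94.8640, 101.1360)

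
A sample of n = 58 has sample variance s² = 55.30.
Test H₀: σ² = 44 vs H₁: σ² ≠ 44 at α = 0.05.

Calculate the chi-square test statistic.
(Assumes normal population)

Answer: χ² = 71.6386, fail to reject H₀

Derivation:
df = n - 1 = 57
χ² = (n-1)s²/σ₀² = 57×55.30/44 = 71.6386
Critical values: χ²_{0.975,57} = 38.027, χ²_{0.025,57} = 79.752
Rejection region: χ² < 38.027 or χ² > 79.752
Decision: fail to reject H₀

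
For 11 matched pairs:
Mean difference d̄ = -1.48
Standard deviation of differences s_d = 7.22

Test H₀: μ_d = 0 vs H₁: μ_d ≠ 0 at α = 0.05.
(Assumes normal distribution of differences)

df = n - 1 = 10
SE = s_d/√n = 7.22/√11 = 2.1769
t = d̄/SE = -1.48/2.1769 = -0.6799
Critical value: t_{0.025,10} = ±2.228
p-value ≈ 0.5120
Decision: fail to reject H₀

Answer: t = -0.6799, fail to reject H₀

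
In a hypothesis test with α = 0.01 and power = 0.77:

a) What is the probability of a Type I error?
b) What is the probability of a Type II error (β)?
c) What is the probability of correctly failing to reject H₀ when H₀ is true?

a) Type I error probability = α = 0.01
b) Power = P(reject H₀ | H₁ true) = 1 - β = 0.77, so Type II error probability = β = 1 - Power = 0.23
c) P(fail to reject H₀ | H₀ true) = 1 - α = 0.99

Answer: a) 0.01, b) 0.23, c) 0.99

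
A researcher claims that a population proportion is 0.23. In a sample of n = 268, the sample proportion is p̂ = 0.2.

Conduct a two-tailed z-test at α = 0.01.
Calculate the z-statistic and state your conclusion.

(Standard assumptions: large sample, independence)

Answer: z = -1.1670, fail to reject H₀

Derivation:
H₀: p = 0.23, H₁: p ≠ 0.23
Standard error: SE = √(p₀(1-p₀)/n) = √(0.23×0.77/268) = 0.025706
z-statistic: z = (p̂ - p₀)/SE = (0.2 - 0.23)/0.025706 = -1.1670
Critical value: z_0.005 = ±2.576
p-value = 0.2432
Decision: fail to reject H₀ at α = 0.01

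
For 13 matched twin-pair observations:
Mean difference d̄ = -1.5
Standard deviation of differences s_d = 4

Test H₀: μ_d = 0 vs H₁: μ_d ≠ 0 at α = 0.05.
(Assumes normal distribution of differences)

Answer: t = -1.3521, fail to reject H₀

Derivation:
df = n - 1 = 12
SE = s_d/√n = 4/√13 = 1.1094
t = d̄/SE = -1.5/1.1094 = -1.3521
Critical value: t_{0.025,12} = ±2.179
p-value ≈ 0.2013
Decision: fail to reject H₀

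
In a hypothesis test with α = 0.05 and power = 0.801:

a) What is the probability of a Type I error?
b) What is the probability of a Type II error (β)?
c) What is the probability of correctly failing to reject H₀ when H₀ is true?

a) Type I error probability = α = 0.05
b) Power = P(reject H₀ | H₁ true) = 1 - β = 0.801, so Type II error probability = β = 1 - Power = 0.199
c) P(fail to reject H₀ | H₀ true) = 1 - α = 0.95

Answer: a) 0.05, b) 0.199, c) 0.95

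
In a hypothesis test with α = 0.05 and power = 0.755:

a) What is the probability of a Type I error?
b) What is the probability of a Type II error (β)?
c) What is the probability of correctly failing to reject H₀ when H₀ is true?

Answer: a) 0.05, b) 0.245, c) 0.95

Derivation:
a) Type I error probability = α = 0.05
b) Power = P(reject H₀ | H₁ true) = 1 - β = 0.755, so Type II error probability = β = 1 - Power = 0.245
c) P(fail to reject H₀ | H₀ true) = 1 - α = 0.95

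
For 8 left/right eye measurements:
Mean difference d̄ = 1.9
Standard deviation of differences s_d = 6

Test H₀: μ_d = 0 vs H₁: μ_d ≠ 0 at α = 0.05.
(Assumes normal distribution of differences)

df = n - 1 = 7
SE = s_d/√n = 6/√8 = 2.1213
t = d̄/SE = 1.9/2.1213 = 0.8957
Critical value: t_{0.025,7} = ±2.365
p-value ≈ 0.4002
Decision: fail to reject H₀

Answer: t = 0.8957, fail to reject H₀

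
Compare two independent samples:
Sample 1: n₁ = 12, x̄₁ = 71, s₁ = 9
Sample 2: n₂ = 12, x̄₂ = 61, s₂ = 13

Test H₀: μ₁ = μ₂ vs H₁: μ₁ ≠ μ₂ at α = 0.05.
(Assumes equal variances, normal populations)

Pooled variance: s²_p = [11×9² + 11×13²]/(22) = 125.0000
s_p = 11.1803
SE = s_p×√(1/n₁ + 1/n₂) = 11.1803×√(1/12 + 1/12) = 4.5643
t = (x̄₁ - x̄₂)/SE = (71 - 61)/4.5643 = 2.1909
df = 22, t-critical = ±2.074
Decision: reject H₀

Answer: t = 2.1909, reject H₀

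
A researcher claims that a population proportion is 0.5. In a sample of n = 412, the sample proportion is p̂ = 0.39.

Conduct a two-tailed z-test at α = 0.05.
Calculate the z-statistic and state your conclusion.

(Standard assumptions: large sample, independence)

H₀: p = 0.5, H₁: p ≠ 0.5
Standard error: SE = √(p₀(1-p₀)/n) = √(0.5×0.5/412) = 0.024633
z-statistic: z = (p̂ - p₀)/SE = (0.39 - 0.5)/0.024633 = -4.4656
Critical value: z_0.025 = ±1.960
p-value < 0.0001
Decision: reject H₀ at α = 0.05

Answer: z = -4.4656, reject H₀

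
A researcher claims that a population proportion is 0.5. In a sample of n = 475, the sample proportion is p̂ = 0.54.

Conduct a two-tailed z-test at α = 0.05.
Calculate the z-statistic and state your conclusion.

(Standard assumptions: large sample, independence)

H₀: p = 0.5, H₁: p ≠ 0.5
Standard error: SE = √(p₀(1-p₀)/n) = √(0.5×0.5/475) = 0.022942
z-statistic: z = (p̂ - p₀)/SE = (0.54 - 0.5)/0.022942 = 1.7435
Critical value: z_0.025 = ±1.960
p-value = 0.0812
Decision: fail to reject H₀ at α = 0.05

Answer: z = 1.7435, fail to reject H₀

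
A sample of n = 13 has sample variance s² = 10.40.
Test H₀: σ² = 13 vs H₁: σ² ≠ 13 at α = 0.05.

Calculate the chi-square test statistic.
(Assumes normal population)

df = n - 1 = 12
χ² = (n-1)s²/σ₀² = 12×10.40/13 = 9.6000
Critical values: χ²_{0.975,12} = 4.404, χ²_{0.025,12} = 23.337
Rejection region: χ² < 4.404 or χ² > 23.337
Decision: fail to reject H₀

Answer: χ² = 9.6000, fail to reject H₀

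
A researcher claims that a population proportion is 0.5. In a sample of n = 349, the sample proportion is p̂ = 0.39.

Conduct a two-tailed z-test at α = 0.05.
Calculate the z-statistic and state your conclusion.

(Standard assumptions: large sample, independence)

H₀: p = 0.5, H₁: p ≠ 0.5
Standard error: SE = √(p₀(1-p₀)/n) = √(0.5×0.5/349) = 0.026764
z-statistic: z = (p̂ - p₀)/SE = (0.39 - 0.5)/0.026764 = -4.1100
Critical value: z_0.025 = ±1.960
p-value < 0.0001
Decision: reject H₀ at α = 0.05

Answer: z = -4.1100, reject H₀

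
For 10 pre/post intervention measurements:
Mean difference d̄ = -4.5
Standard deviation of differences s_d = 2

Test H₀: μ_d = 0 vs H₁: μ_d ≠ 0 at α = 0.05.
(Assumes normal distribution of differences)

df = n - 1 = 9
SE = s_d/√n = 2/√10 = 0.6325
t = d̄/SE = -4.5/0.6325 = -7.1146
Critical value: t_{0.025,9} = ±2.262
p-value ≈ 0.0001
Decision: reject H₀

Answer: t = -7.1146, reject H₀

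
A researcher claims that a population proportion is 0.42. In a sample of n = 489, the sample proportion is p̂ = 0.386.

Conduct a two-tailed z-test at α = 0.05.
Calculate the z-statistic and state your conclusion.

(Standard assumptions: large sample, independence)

H₀: p = 0.42, H₁: p ≠ 0.42
Standard error: SE = √(p₀(1-p₀)/n) = √(0.42×0.58/489) = 0.022319
z-statistic: z = (p̂ - p₀)/SE = (0.386 - 0.42)/0.022319 = -1.5234
Critical value: z_0.025 = ±1.960
p-value = 0.1277
Decision: fail to reject H₀ at α = 0.05

Answer: z = -1.5234, fail to reject H₀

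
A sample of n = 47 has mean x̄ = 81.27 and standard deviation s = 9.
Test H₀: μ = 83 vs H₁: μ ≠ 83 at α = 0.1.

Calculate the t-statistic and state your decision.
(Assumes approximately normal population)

df = n - 1 = 46
SE = s/√n = 9/√47 = 1.3128
t = (x̄ - μ₀)/SE = (81.27 - 83)/1.3128 = -1.3178
Critical value: t_{0.05,46} = ±1.679
p-value ≈ 0.1941
Decision: fail to reject H₀

Answer: t = -1.3178, fail to reject H₀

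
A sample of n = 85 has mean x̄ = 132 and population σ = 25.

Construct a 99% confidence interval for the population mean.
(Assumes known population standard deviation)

Answer: (125.0149, 138.9851)

Derivation:
Confidence level: 99%, α = 0.01
z_0.005 = 2.576
SE = σ/√n = 25/√85 = 2.7116
Margin of error = 2.576 × 2.7116 = 6.9851
CI: x̄ ± margin = 132 ± 6.9851
CI: (125.0149, 138.9851)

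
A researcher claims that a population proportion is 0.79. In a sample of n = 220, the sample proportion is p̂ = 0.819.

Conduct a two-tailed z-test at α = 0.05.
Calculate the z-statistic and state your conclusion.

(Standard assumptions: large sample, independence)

Answer: z = 1.0560, fail to reject H₀

Derivation:
H₀: p = 0.79, H₁: p ≠ 0.79
Standard error: SE = √(p₀(1-p₀)/n) = √(0.79×0.21/220) = 0.027461
z-statistic: z = (p̂ - p₀)/SE = (0.819 - 0.79)/0.027461 = 1.0560
Critical value: z_0.025 = ±1.960
p-value = 0.2910
Decision: fail to reject H₀ at α = 0.05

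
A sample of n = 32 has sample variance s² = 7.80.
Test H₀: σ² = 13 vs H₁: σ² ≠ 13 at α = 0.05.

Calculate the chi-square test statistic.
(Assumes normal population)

Answer: χ² = 18.6000, fail to reject H₀

Derivation:
df = n - 1 = 31
χ² = (n-1)s²/σ₀² = 31×7.80/13 = 18.6000
Critical values: χ²_{0.975,31} = 17.539, χ²_{0.025,31} = 48.232
Rejection region: χ² < 17.539 or χ² > 48.232
Decision: fail to reject H₀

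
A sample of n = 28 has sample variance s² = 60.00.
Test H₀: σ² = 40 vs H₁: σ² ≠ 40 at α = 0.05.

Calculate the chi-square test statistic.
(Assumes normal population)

Answer: χ² = 40.5000, fail to reject H₀

Derivation:
df = n - 1 = 27
χ² = (n-1)s²/σ₀² = 27×60.00/40 = 40.5000
Critical values: χ²_{0.975,27} = 14.573, χ²_{0.025,27} = 43.195
Rejection region: χ² < 14.573 or χ² > 43.195
Decision: fail to reject H₀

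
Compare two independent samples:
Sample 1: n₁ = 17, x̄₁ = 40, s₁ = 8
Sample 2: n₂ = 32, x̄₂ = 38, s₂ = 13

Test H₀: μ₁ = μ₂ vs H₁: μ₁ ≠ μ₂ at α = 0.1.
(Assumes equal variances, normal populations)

Answer: t = 0.5773, fail to reject H₀

Derivation:
Pooled variance: s²_p = [16×8² + 31×13²]/(47) = 133.2553
s_p = 11.5436
SE = s_p×√(1/n₁ + 1/n₂) = 11.5436×√(1/17 + 1/32) = 3.4645
t = (x̄₁ - x̄₂)/SE = (40 - 38)/3.4645 = 0.5773
df = 47, t-critical = ±1.678
Decision: fail to reject H₀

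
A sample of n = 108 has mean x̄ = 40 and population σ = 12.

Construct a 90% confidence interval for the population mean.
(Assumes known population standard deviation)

Answer: (38.1005, 41.8995)

Derivation:
Confidence level: 90%, α = 0.1
z_0.05 = 1.645
SE = σ/√n = 12/√108 = 1.1547
Margin of error = 1.645 × 1.1547 = 1.8995
CI: x̄ ± margin = 40 ± 1.8995
CI: (38.1005, 41.8995)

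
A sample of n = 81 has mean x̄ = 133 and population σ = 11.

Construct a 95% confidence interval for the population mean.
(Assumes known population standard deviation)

Confidence level: 95%, α = 0.05
z_0.025 = 1.960
SE = σ/√n = 11/√81 = 1.2222
Margin of error = 1.960 × 1.2222 = 2.3955
CI: x̄ ± margin = 133 ± 2.3955
CI: (130.6045, 135.3955)

Answer: (130.6045, 135.3955)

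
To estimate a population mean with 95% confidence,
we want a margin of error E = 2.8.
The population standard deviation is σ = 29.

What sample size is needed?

Answer: n = 413

Derivation:
z_0.025 = 1.960
n = (z×σ/E)² = (1.960×29/2.8)²
n = 412.0900
Round up: n = 413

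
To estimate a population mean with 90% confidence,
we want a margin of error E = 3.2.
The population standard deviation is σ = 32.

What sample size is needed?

Answer: n = 271

Derivation:
z_0.05 = 1.645
n = (z×σ/E)² = (1.645×32/3.2)²
n = 270.6025
Round up: n = 271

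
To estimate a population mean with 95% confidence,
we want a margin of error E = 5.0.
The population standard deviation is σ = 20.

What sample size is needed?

z_0.025 = 1.960
n = (z×σ/E)² = (1.960×20/5.0)²
n = 61.4656
Round up: n = 62

Answer: n = 62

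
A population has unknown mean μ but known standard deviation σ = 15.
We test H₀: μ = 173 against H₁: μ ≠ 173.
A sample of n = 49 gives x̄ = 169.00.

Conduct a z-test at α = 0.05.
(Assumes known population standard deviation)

Answer: z = -1.8666, fail to reject H₀

Derivation:
Standard error: SE = σ/√n = 15/√49 = 2.1429
z-statistic: z = (x̄ - μ₀)/SE = (169.00 - 173)/2.1429 = -1.8666
Critical value: ±1.960
p-value = 0.0620
Decision: fail to reject H₀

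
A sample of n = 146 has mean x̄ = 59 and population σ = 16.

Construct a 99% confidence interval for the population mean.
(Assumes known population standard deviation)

Confidence level: 99%, α = 0.01
z_0.005 = 2.576
SE = σ/√n = 16/√146 = 1.3242
Margin of error = 2.576 × 1.3242 = 3.4111
CI: x̄ ± margin = 59 ± 3.4111
CI: (55.5889, 62.4111)

Answer: (55.5889, 62.4111)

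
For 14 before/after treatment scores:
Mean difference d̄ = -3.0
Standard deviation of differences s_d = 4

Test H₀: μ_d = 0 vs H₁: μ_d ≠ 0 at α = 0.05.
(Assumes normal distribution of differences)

Answer: t = -2.8064, reject H₀

Derivation:
df = n - 1 = 13
SE = s_d/√n = 4/√14 = 1.0690
t = d̄/SE = -3.0/1.0690 = -2.8064
Critical value: t_{0.025,13} = ±2.160
p-value ≈ 0.0148
Decision: reject H₀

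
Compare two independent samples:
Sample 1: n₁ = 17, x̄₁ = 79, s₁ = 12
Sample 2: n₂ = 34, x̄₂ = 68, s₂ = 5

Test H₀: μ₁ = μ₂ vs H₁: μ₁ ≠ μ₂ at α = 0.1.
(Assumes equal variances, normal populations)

Answer: t = 4.6341, reject H₀

Derivation:
Pooled variance: s²_p = [16×12² + 33×5²]/(49) = 63.8571
s_p = 7.9911
SE = s_p×√(1/n₁ + 1/n₂) = 7.9911×√(1/17 + 1/34) = 2.3737
t = (x̄₁ - x̄₂)/SE = (79 - 68)/2.3737 = 4.6341
df = 49, t-critical = ±1.677
Decision: reject H₀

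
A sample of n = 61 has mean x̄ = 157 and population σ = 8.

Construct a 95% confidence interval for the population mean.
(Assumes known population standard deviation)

Confidence level: 95%, α = 0.05
z_0.025 = 1.960
SE = σ/√n = 8/√61 = 1.0243
Margin of error = 1.960 × 1.0243 = 2.0076
CI: x̄ ± margin = 157 ± 2.0076
CI: (154.9924, 159.0076)

Answer: (154.9924, 159.0076)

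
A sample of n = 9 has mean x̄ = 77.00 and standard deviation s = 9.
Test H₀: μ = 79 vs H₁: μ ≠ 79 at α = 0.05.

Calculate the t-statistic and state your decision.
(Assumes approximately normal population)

Answer: t = -0.6667, fail to reject H₀

Derivation:
df = n - 1 = 8
SE = s/√n = 9/√9 = 3.0000
t = (x̄ - μ₀)/SE = (77.00 - 79)/3.0000 = -0.6667
Critical value: t_{0.025,8} = ±2.306
p-value ≈ 0.5237
Decision: fail to reject H₀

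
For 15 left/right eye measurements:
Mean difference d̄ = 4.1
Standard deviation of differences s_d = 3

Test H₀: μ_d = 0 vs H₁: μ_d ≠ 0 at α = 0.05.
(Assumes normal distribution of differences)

Answer: t = 5.2931, reject H₀

Derivation:
df = n - 1 = 14
SE = s_d/√n = 3/√15 = 0.7746
t = d̄/SE = 4.1/0.7746 = 5.2931
Critical value: t_{0.025,14} = ±2.145
p-value ≈ 0.0001
Decision: reject H₀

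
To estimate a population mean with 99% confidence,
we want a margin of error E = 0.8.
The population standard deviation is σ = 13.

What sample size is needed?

Answer: n = 1753

Derivation:
z_0.005 = 2.576
n = (z×σ/E)² = (2.576×13/0.8)²
n = 1752.2596
Round up: n = 1753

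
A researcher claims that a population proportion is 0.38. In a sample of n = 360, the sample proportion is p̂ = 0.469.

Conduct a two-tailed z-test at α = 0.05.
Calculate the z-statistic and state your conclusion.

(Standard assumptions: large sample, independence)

H₀: p = 0.38, H₁: p ≠ 0.38
Standard error: SE = √(p₀(1-p₀)/n) = √(0.38×0.62/360) = 0.025582
z-statistic: z = (p̂ - p₀)/SE = (0.469 - 0.38)/0.025582 = 3.4790
Critical value: z_0.025 = ±1.960
p-value = 0.0005
Decision: reject H₀ at α = 0.05

Answer: z = 3.4790, reject H₀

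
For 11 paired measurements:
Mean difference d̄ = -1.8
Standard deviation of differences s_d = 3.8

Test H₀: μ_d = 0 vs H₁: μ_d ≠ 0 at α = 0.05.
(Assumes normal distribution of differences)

Answer: t = -1.5711, fail to reject H₀

Derivation:
df = n - 1 = 10
SE = s_d/√n = 3.8/√11 = 1.1457
t = d̄/SE = -1.8/1.1457 = -1.5711
Critical value: t_{0.025,10} = ±2.228
p-value ≈ 0.1472
Decision: fail to reject H₀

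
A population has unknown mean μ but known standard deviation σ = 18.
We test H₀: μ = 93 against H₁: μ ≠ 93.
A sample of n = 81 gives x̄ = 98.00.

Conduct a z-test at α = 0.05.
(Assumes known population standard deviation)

Answer: z = 2.5000, reject H₀

Derivation:
Standard error: SE = σ/√n = 18/√81 = 2.0000
z-statistic: z = (x̄ - μ₀)/SE = (98.00 - 93)/2.0000 = 2.5000
Critical value: ±1.960
p-value = 0.0124
Decision: reject H₀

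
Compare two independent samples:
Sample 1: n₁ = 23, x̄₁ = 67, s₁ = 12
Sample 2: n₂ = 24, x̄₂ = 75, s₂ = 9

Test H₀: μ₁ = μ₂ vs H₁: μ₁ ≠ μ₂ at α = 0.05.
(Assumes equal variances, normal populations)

Pooled variance: s²_p = [22×12² + 23×9²]/(45) = 111.8000
s_p = 10.5736
SE = s_p×√(1/n₁ + 1/n₂) = 10.5736×√(1/23 + 1/24) = 3.0853
t = (x̄₁ - x̄₂)/SE = (67 - 75)/3.0853 = -2.5929
df = 45, t-critical = ±2.014
Decision: reject H₀

Answer: t = -2.5929, reject H₀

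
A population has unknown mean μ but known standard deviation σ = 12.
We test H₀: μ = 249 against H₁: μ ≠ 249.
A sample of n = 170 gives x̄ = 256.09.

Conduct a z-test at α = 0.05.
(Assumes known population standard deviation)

Standard error: SE = σ/√n = 12/√170 = 0.9204
z-statistic: z = (x̄ - μ₀)/SE = (256.09 - 249)/0.9204 = 7.7032
Critical value: ±1.960
p-value < 0.0001
Decision: reject H₀

Answer: z = 7.7032, reject H₀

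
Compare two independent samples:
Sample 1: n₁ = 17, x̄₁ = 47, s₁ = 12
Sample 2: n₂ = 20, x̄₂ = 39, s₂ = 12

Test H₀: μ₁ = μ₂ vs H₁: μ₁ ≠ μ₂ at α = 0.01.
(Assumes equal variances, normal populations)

Pooled variance: s²_p = [16×12² + 19×12²]/(35) = 144.0000
s_p = 12.0000
SE = s_p×√(1/n₁ + 1/n₂) = 12.0000×√(1/17 + 1/20) = 3.9586
t = (x̄₁ - x̄₂)/SE = (47 - 39)/3.9586 = 2.0209
df = 35, t-critical = ±2.724
Decision: fail to reject H₀

Answer: t = 2.0209, fail to reject H₀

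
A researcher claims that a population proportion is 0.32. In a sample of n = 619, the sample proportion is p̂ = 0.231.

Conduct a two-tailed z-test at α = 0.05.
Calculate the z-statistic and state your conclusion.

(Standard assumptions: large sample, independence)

Answer: z = -4.7469, reject H₀

Derivation:
H₀: p = 0.32, H₁: p ≠ 0.32
Standard error: SE = √(p₀(1-p₀)/n) = √(0.32×0.68/619) = 0.018749
z-statistic: z = (p̂ - p₀)/SE = (0.231 - 0.32)/0.018749 = -4.7469
Critical value: z_0.025 = ±1.960
p-value < 0.0001
Decision: reject H₀ at α = 0.05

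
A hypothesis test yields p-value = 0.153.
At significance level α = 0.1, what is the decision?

Compare p-value to α:
0.153 ≥ 0.1
Decision: fail to reject H₀

Answer: fail to reject H₀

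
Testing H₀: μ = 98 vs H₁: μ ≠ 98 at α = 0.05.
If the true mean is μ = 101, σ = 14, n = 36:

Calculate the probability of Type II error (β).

Answer: β ≈ 0.7494

Derivation:
SE = σ/√n = 14/√36 = 2.3333
Critical values: μ₀ ± z_0.025×SE = 98 ± 1.960×2.3333
Acceptance region: (93.4267, 102.5733)
Under H₁ (μ = 101): z_high = (102.5733 - 101)/2.3333 = 0.6743, z_low = (93.4267 - 101)/2.3333 = -3.2457
β = P(not reject | H₁) = Φ(0.6743) - Φ(-3.2457) ≈ 0.7494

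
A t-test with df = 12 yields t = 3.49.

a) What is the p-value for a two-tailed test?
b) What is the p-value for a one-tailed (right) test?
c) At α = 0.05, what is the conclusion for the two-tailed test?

Using t-distribution with df = 12:
a) Two-tailed: p = 2×P(T > 3.49) = 0.0045
b) One-tailed: p = P(T > 3.49) = 0.0022
c) 0.0045 < 0.05, reject H₀

Answer: a) 0.0045, b) 0.0022, c) reject H₀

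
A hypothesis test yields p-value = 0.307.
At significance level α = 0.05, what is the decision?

Compare p-value to α:
0.307 ≥ 0.05
Decision: fail to reject H₀

Answer: fail to reject H₀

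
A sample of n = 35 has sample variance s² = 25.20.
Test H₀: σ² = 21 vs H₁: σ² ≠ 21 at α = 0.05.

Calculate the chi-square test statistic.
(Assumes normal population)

Answer: χ² = 40.8000, fail to reject H₀

Derivation:
df = n - 1 = 34
χ² = (n-1)s²/σ₀² = 34×25.20/21 = 40.8000
Critical values: χ²_{0.975,34} = 19.806, χ²_{0.025,34} = 51.966
Rejection region: χ² < 19.806 or χ² > 51.966
Decision: fail to reject H₀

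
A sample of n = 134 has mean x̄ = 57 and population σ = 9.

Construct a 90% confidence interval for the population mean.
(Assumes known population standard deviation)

Answer: (55.7210, 58.2790)

Derivation:
Confidence level: 90%, α = 0.1
z_0.05 = 1.645
SE = σ/√n = 9/√134 = 0.7775
Margin of error = 1.645 × 0.7775 = 1.2790
CI: x̄ ± margin = 57 ± 1.2790
CI: (55.7210, 58.2790)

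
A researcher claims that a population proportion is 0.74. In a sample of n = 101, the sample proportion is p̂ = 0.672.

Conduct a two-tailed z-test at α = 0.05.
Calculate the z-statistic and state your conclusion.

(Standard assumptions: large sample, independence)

H₀: p = 0.74, H₁: p ≠ 0.74
Standard error: SE = √(p₀(1-p₀)/n) = √(0.74×0.26/101) = 0.043646
z-statistic: z = (p̂ - p₀)/SE = (0.672 - 0.74)/0.043646 = -1.5580
Critical value: z_0.025 = ±1.960
p-value = 0.1192
Decision: fail to reject H₀ at α = 0.05

Answer: z = -1.5580, fail to reject H₀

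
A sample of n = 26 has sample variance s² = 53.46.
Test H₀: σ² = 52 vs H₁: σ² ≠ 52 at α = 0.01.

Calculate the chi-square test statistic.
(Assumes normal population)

df = n - 1 = 25
χ² = (n-1)s²/σ₀² = 25×53.46/52 = 25.7019
Critical values: χ²_{0.995,25} = 10.520, χ²_{0.005,25} = 46.928
Rejection region: χ² < 10.520 or χ² > 46.928
Decision: fail to reject H₀

Answer: χ² = 25.7019, fail to reject H₀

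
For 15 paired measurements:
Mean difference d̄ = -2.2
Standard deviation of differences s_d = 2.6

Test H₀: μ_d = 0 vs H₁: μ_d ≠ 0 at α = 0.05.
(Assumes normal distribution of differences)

Answer: t = -3.2772, reject H₀

Derivation:
df = n - 1 = 14
SE = s_d/√n = 2.6/√15 = 0.6713
t = d̄/SE = -2.2/0.6713 = -3.2772
Critical value: t_{0.025,14} = ±2.145
p-value ≈ 0.0055
Decision: reject H₀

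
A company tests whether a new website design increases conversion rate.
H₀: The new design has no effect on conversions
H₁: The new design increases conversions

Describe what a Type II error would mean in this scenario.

Answer: Keeping the old design when the new one would have increased conversions

Derivation:
Type I error (α): Rejecting H₀ when H₀ is true
Type II error (β): Failing to reject H₀ when H₁ is true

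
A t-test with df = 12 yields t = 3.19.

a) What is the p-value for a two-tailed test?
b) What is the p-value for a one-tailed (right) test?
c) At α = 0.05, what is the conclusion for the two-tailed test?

Answer: a) 0.0078, b) 0.0039, c) reject H₀

Derivation:
Using t-distribution with df = 12:
a) Two-tailed: p = 2×P(T > 3.19) = 0.0078
b) One-tailed: p = P(T > 3.19) = 0.0039
c) 0.0078 < 0.05, reject H₀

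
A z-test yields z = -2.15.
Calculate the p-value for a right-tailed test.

For z = -2.15:
p = P(Z > -2.15) = 1 - Φ(-2.15) = 0.9842

Answer: p-value ≈ 0.9842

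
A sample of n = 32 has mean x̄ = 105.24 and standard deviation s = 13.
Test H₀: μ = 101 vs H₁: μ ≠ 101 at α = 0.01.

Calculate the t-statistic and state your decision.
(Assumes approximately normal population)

df = n - 1 = 31
SE = s/√n = 13/√32 = 2.2981
t = (x̄ - μ₀)/SE = (105.24 - 101)/2.2981 = 1.8450
Critical value: t_{0.005,31} = ±2.744
p-value ≈ 0.0746
Decision: fail to reject H₀

Answer: t = 1.8450, fail to reject H₀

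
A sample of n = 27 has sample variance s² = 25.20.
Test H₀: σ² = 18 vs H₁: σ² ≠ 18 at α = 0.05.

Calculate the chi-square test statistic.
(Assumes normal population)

Answer: χ² = 36.4000, fail to reject H₀

Derivation:
df = n - 1 = 26
χ² = (n-1)s²/σ₀² = 26×25.20/18 = 36.4000
Critical values: χ²_{0.975,26} = 13.844, χ²_{0.025,26} = 41.923
Rejection region: χ² < 13.844 or χ² > 41.923
Decision: fail to reject H₀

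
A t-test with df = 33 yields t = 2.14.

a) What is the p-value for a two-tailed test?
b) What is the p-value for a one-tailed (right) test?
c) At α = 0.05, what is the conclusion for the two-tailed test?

Using t-distribution with df = 33:
a) Two-tailed: p = 2×P(T > 2.14) = 0.0398
b) One-tailed: p = P(T > 2.14) = 0.0199
c) 0.0398 < 0.05, reject H₀

Answer: a) 0.0398, b) 0.0199, c) reject H₀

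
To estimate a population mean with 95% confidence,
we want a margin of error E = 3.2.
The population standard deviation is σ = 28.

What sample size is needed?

z_0.025 = 1.960
n = (z×σ/E)² = (1.960×28/3.2)²
n = 294.1225
Round up: n = 295

Answer: n = 295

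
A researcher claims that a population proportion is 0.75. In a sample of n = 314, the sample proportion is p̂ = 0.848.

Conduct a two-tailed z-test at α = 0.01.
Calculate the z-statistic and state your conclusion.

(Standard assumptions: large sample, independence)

H₀: p = 0.75, H₁: p ≠ 0.75
Standard error: SE = √(p₀(1-p₀)/n) = √(0.75×0.25/314) = 0.024436
z-statistic: z = (p̂ - p₀)/SE = (0.848 - 0.75)/0.024436 = 4.0105
Critical value: z_0.005 = ±2.576
p-value = 0.0001
Decision: reject H₀ at α = 0.01

Answer: z = 4.0105, reject H₀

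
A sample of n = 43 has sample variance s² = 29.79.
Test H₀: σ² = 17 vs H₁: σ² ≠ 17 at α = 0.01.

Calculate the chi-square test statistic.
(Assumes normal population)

df = n - 1 = 42
χ² = (n-1)s²/σ₀² = 42×29.79/17 = 73.5988
Critical values: χ²_{0.995,42} = 22.138, χ²_{0.005,42} = 69.336
Rejection region: χ² < 22.138 or χ² > 69.336
Decision: reject H₀

Answer: χ² = 73.5988, reject H₀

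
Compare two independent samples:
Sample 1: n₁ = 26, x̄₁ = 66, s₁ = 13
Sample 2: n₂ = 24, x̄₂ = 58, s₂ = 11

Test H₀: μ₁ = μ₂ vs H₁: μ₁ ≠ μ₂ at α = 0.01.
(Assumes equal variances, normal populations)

Answer: t = 2.3390, fail to reject H₀

Derivation:
Pooled variance: s²_p = [25×13² + 23×11²]/(48) = 146.0000
s_p = 12.0830
SE = s_p×√(1/n₁ + 1/n₂) = 12.0830×√(1/26 + 1/24) = 3.4203
t = (x̄₁ - x̄₂)/SE = (66 - 58)/3.4203 = 2.3390
df = 48, t-critical = ±2.682
Decision: fail to reject H₀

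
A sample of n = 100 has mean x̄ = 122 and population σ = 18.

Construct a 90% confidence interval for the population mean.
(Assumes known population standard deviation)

Answer: (119.0390, 124.9610)

Derivation:
Confidence level: 90%, α = 0.1
z_0.05 = 1.645
SE = σ/√n = 18/√100 = 1.8000
Margin of error = 1.645 × 1.8000 = 2.9610
CI: x̄ ± margin = 122 ± 2.9610
CI: (119.0390, 124.9610)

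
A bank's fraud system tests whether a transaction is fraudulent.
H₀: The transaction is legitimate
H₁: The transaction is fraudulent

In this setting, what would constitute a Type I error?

Type I error (α): Rejecting H₀ when H₀ is true
Type II error (β): Failing to reject H₀ when H₁ is true

Answer: Blocking a legitimate transaction as fraud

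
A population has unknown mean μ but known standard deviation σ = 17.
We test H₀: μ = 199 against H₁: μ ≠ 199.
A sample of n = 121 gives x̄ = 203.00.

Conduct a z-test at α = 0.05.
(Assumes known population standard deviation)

Standard error: SE = σ/√n = 17/√121 = 1.5455
z-statistic: z = (x̄ - μ₀)/SE = (203.00 - 199)/1.5455 = 2.5882
Critical value: ±1.960
p-value = 0.0096
Decision: reject H₀

Answer: z = 2.5882, reject H₀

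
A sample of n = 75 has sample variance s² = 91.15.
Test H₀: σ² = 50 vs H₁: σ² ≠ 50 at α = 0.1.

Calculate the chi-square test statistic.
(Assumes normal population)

df = n - 1 = 74
χ² = (n-1)s²/σ₀² = 74×91.15/50 = 134.9020
Critical values: χ²_{0.95,74} = 55.189, χ²_{0.05,74} = 95.081
Rejection region: χ² < 55.189 or χ² > 95.081
Decision: reject H₀

Answer: χ² = 134.9020, reject H₀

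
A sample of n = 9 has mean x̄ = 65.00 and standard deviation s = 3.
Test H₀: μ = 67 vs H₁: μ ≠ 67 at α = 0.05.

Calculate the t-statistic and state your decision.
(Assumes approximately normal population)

Answer: t = -2.0000, fail to reject H₀

Derivation:
df = n - 1 = 8
SE = s/√n = 3/√9 = 1.0000
t = (x̄ - μ₀)/SE = (65.00 - 67)/1.0000 = -2.0000
Critical value: t_{0.025,8} = ±2.306
p-value ≈ 0.0805
Decision: fail to reject H₀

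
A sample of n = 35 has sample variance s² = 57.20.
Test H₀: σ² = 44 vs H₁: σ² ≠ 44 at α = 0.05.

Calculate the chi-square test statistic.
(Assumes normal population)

df = n - 1 = 34
χ² = (n-1)s²/σ₀² = 34×57.20/44 = 44.2000
Critical values: χ²_{0.975,34} = 19.806, χ²_{0.025,34} = 51.966
Rejection region: χ² < 19.806 or χ² > 51.966
Decision: fail to reject H₀

Answer: χ² = 44.2000, fail to reject H₀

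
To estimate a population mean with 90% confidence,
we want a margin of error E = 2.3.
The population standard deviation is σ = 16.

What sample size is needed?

z_0.05 = 1.645
n = (z×σ/E)² = (1.645×16/2.3)²
n = 130.9532
Round up: n = 131

Answer: n = 131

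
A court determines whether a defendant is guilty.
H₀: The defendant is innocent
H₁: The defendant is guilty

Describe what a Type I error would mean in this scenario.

Answer: Convicting an innocent person

Derivation:
A Type I error (probability α) occurs when we reject a true H₀.
A Type II error (probability β) occurs when we fail to reject a false H₀.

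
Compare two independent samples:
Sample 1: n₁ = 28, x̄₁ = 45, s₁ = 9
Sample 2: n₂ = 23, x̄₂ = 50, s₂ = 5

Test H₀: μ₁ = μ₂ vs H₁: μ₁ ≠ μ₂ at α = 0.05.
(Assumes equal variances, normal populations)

Answer: t = -2.3773, reject H₀

Derivation:
Pooled variance: s²_p = [27×9² + 22×5²]/(49) = 55.8571
s_p = 7.4738
SE = s_p×√(1/n₁ + 1/n₂) = 7.4738×√(1/28 + 1/23) = 2.1032
t = (x̄₁ - x̄₂)/SE = (45 - 50)/2.1032 = -2.3773
df = 49, t-critical = ±2.010
Decision: reject H₀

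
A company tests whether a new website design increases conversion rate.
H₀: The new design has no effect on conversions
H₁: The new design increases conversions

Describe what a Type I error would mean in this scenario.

Answer: Switching to a new design that doesn't actually help

Derivation:
Type I error: rejecting H₀ when it is actually true (false positive).
Type II error: failing to reject H₀ when H₁ is actually true (false negative).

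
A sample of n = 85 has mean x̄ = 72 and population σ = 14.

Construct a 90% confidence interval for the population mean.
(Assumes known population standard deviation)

Confidence level: 90%, α = 0.1
z_0.05 = 1.645
SE = σ/√n = 14/√85 = 1.5185
Margin of error = 1.645 × 1.5185 = 2.4979
CI: x̄ ± margin = 72 ± 2.4979
CI: (69.5021, 74.4979)

Answer: (69.5021, 74.4979)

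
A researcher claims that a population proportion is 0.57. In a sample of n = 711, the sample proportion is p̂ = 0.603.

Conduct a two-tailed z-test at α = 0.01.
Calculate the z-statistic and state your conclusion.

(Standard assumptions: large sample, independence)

Answer: z = 1.7773, fail to reject H₀

Derivation:
H₀: p = 0.57, H₁: p ≠ 0.57
Standard error: SE = √(p₀(1-p₀)/n) = √(0.57×0.43/711) = 0.018567
z-statistic: z = (p̂ - p₀)/SE = (0.603 - 0.57)/0.018567 = 1.7773
Critical value: z_0.005 = ±2.576
p-value = 0.0755
Decision: fail to reject H₀ at α = 0.01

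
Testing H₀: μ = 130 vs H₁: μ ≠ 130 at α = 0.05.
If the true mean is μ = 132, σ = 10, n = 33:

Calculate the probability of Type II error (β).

SE = σ/√n = 10/√33 = 1.7408
Critical values: μ₀ ± z_0.025×SE = 130 ± 1.960×1.7408
Acceptance region: (126.5880, 133.4120)
Under H₁ (μ = 132): z_high = (133.4120 - 132)/1.7408 = 0.8111, z_low = (126.5880 - 132)/1.7408 = -3.1089
β = P(not reject | H₁) = Φ(0.8111) - Φ(-3.1089) ≈ 0.7904

Answer: β ≈ 0.7904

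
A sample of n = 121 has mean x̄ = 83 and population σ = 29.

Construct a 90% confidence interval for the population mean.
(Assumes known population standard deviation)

Confidence level: 90%, α = 0.1
z_0.05 = 1.645
SE = σ/√n = 29/√121 = 2.6364
Margin of error = 1.645 × 2.6364 = 4.3369
CI: x̄ ± margin = 83 ± 4.3369
CI: (78.6631, 87.3369)

Answer: (78.6631, 87.3369)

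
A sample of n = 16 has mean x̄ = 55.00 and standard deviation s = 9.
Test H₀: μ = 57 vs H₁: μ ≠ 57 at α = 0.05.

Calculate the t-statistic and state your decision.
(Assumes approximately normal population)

df = n - 1 = 15
SE = s/√n = 9/√16 = 2.2500
t = (x̄ - μ₀)/SE = (55.00 - 57)/2.2500 = -0.8889
Critical value: t_{0.025,15} = ±2.131
p-value ≈ 0.3881
Decision: fail to reject H₀

Answer: t = -0.8889, fail to reject H₀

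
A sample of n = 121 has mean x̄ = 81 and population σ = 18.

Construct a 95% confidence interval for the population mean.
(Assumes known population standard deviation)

Answer: (77.7927, 84.2073)

Derivation:
Confidence level: 95%, α = 0.05
z_0.025 = 1.960
SE = σ/√n = 18/√121 = 1.6364
Margin of error = 1.960 × 1.6364 = 3.2073
CI: x̄ ± margin = 81 ± 3.2073
CI: (77.7927, 84.2073)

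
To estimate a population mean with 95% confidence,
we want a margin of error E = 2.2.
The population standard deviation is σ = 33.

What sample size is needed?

Answer: n = 865

Derivation:
z_0.025 = 1.960
n = (z×σ/E)² = (1.960×33/2.2)²
n = 864.3600
Round up: n = 865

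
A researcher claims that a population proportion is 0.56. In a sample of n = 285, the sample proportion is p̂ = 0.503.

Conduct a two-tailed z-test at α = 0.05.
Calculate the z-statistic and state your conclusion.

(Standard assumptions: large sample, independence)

H₀: p = 0.56, H₁: p ≠ 0.56
Standard error: SE = √(p₀(1-p₀)/n) = √(0.56×0.44/285) = 0.029403
z-statistic: z = (p̂ - p₀)/SE = (0.503 - 0.56)/0.029403 = -1.9386
Critical value: z_0.025 = ±1.960
p-value = 0.0526
Decision: fail to reject H₀ at α = 0.05

Answer: z = -1.9386, fail to reject H₀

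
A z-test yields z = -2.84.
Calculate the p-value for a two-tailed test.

For z = -2.84:
p = 2×P(Z > |-2.84|) = 2×(1 - Φ(2.84)) = 0.0045

Answer: p-value ≈ 0.0045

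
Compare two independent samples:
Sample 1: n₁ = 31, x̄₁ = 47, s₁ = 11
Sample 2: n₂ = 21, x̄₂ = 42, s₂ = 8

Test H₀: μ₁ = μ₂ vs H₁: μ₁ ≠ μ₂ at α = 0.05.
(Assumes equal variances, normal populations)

Pooled variance: s²_p = [30×11² + 20×8²]/(50) = 98.2000
s_p = 9.9096
SE = s_p×√(1/n₁ + 1/n₂) = 9.9096×√(1/31 + 1/21) = 2.8007
t = (x̄₁ - x̄₂)/SE = (47 - 42)/2.8007 = 1.7853
df = 50, t-critical = ±2.009
Decision: fail to reject H₀

Answer: t = 1.7853, fail to reject H₀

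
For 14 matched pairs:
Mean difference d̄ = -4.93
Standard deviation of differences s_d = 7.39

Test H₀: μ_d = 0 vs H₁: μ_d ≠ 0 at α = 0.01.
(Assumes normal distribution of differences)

Answer: t = -2.4961, fail to reject H₀

Derivation:
df = n - 1 = 13
SE = s_d/√n = 7.39/√14 = 1.9751
t = d̄/SE = -4.93/1.9751 = -2.4961
Critical value: t_{0.005,13} = ±3.012
p-value ≈ 0.0268
Decision: fail to reject H₀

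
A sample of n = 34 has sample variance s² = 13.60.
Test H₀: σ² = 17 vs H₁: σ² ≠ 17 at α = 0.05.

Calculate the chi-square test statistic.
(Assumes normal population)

df = n - 1 = 33
χ² = (n-1)s²/σ₀² = 33×13.60/17 = 26.4000
Critical values: χ²_{0.975,33} = 19.047, χ²_{0.025,33} = 50.725
Rejection region: χ² < 19.047 or χ² > 50.725
Decision: fail to reject H₀

Answer: χ² = 26.4000, fail to reject H₀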